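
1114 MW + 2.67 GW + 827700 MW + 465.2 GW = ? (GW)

In GW:
  1114 MW = 1114e-3 GW = 1.114
  2.67 GW → 2.67
  827700 MW = 827700e-3 GW = 827.7
  465.2 GW → 465.2
Sum: 1.114 + 2.67 + 827.7 + 465.2 = 1296.684

1296.684 GW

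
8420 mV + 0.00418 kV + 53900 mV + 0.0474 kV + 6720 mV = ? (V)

120.62 V

In V:
  8420 mV = 8420e-3 V = 8.42
  0.00418 kV = 0.00418e3 V = 4.18
  53900 mV = 53900e-3 V = 53.9
  0.0474 kV = 0.0474e3 V = 47.4
  6720 mV = 6720e-3 V = 6.72
Sum: 8.42 + 4.18 + 53.9 + 47.4 + 6.72 = 120.62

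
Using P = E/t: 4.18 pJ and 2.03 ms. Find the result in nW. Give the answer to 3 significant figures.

(4.18 × 10^-12) / (2.03 × 10^-3) = 2.0591 × 10^-9 W

2.06 nW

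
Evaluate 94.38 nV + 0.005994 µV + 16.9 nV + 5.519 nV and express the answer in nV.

122.793 nV

In nV:
  94.38 nV → 94.38
  0.005994 µV = 0.005994 × 10^3 nV = 5.994
  16.9 nV → 16.9
  5.519 nV → 5.519
Sum: 94.38 + 5.994 + 16.9 + 5.519 = 122.793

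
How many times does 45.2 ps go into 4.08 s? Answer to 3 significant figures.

90300000000

(4.08) / (45.2 × 10^-12) = 0.09027 × 10^12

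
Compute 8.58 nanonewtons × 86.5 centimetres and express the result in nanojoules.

7.4217 nanojoules

8.58 × 10⁻⁹ × 86.5 × 10⁻² = 742.17 × 10⁻¹¹ J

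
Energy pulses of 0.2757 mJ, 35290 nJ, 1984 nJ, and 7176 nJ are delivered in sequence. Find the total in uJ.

In uJ:
  0.2757 mJ = 0.2757 × 10³ uJ = 275.7
  35290 nJ = 35290 × 10⁻³ uJ = 35.29
  1984 nJ = 1984 × 10⁻³ uJ = 1.984
  7176 nJ = 7176 × 10⁻³ uJ = 7.176
Sum: 275.7 + 35.29 + 1.984 + 7.176 = 320.15

320.15 uJ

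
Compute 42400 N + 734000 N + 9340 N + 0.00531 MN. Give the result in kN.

791.05 kN

In kN:
  42400 N = 42400 × 10^-3 kN = 42.4
  734000 N = 734000 × 10^-3 kN = 734
  9340 N = 9340 × 10^-3 kN = 9.34
  0.00531 MN = 0.00531 × 10^3 kN = 5.31
Sum: 42.4 + 734 + 9.34 + 5.31 = 791.05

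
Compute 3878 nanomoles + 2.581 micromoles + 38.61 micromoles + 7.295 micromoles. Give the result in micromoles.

In micromoles:
  3878 nanomoles = 3878e-3 micromoles = 3.878
  2.581 micromoles → 2.581
  38.61 micromoles → 38.61
  7.295 micromoles → 7.295
Sum: 3.878 + 2.581 + 38.61 + 7.295 = 52.364

52.364 micromoles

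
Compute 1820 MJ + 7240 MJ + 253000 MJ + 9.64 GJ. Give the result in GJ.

271.7 GJ

In GJ:
  1820 MJ = 1820e-3 GJ = 1.82
  7240 MJ = 7240e-3 GJ = 7.24
  253000 MJ = 253000e-3 GJ = 253
  9.64 GJ → 9.64
Sum: 1.82 + 7.24 + 253 + 9.64 = 271.7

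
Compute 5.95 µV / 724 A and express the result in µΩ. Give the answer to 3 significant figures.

(5.95 × 10^-6) / (724) = 0.0082182 × 10^-6 Ω

0.00822 µΩ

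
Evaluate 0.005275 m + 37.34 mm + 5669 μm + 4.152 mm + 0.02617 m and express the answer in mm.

78.606 mm

In mm:
  0.005275 m = 0.005275e3 mm = 5.275
  37.34 mm → 37.34
  5669 μm = 5669e-3 mm = 5.669
  4.152 mm → 4.152
  0.02617 m = 0.02617e3 mm = 26.17
Sum: 5.275 + 37.34 + 5.669 + 4.152 + 26.17 = 78.606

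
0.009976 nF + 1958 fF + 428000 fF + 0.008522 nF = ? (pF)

448.456 pF

In pF:
  0.009976 nF = 0.009976 × 10³ pF = 9.976
  1958 fF = 1958 × 10⁻³ pF = 1.958
  428000 fF = 428000 × 10⁻³ pF = 428
  0.008522 nF = 0.008522 × 10³ pF = 8.522
Sum: 9.976 + 1.958 + 428 + 8.522 = 448.456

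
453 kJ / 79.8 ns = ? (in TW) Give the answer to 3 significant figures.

5.68 TW

(453 × 10³) / (79.8 × 10⁻⁹) = 5.6767 × 10¹² W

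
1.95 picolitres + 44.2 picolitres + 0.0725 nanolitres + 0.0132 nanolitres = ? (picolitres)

In picolitres:
  1.95 picolitres → 1.95
  44.2 picolitres → 44.2
  0.0725 nanolitres = 0.0725e3 picolitres = 72.5
  0.0132 nanolitres = 0.0132e3 picolitres = 13.2
Sum: 1.95 + 44.2 + 72.5 + 13.2 = 131.85

131.85 picolitres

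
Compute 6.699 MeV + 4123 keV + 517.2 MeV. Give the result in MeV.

528.022 MeV

In MeV:
  6.699 MeV → 6.699
  4123 keV = 4123 × 10⁻³ MeV = 4.123
  517.2 MeV → 517.2
Sum: 6.699 + 4.123 + 517.2 = 528.022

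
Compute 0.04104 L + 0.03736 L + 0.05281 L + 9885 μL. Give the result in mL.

In mL:
  0.04104 L = 0.04104e3 mL = 41.04
  0.03736 L = 0.03736e3 mL = 37.36
  0.05281 L = 0.05281e3 mL = 52.81
  9885 μL = 9885e-3 mL = 9.885
Sum: 41.04 + 37.36 + 52.81 + 9.885 = 141.095

141.095 mL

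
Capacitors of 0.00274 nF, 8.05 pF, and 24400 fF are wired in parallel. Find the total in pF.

In pF:
  0.00274 nF = 0.00274 × 10^3 pF = 2.74
  8.05 pF → 8.05
  24400 fF = 24400 × 10^-3 pF = 24.4
Sum: 2.74 + 8.05 + 24.4 = 35.19

35.19 pF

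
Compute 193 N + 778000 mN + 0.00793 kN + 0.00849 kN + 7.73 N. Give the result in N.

995.15 N

In N:
  193 N → 193
  778000 mN = 778000 × 10⁻³ N = 778
  0.00793 kN = 0.00793 × 10³ N = 7.93
  0.00849 kN = 0.00849 × 10³ N = 8.49
  7.73 N → 7.73
Sum: 193 + 778 + 7.93 + 8.49 + 7.73 = 995.15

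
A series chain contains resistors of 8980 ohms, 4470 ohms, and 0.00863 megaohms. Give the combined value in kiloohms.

In kiloohms:
  8980 ohms = 8980 × 10^-3 kiloohms = 8.98
  4470 ohms = 4470 × 10^-3 kiloohms = 4.47
  0.00863 megaohms = 0.00863 × 10^3 kiloohms = 8.63
Sum: 8.98 + 4.47 + 8.63 = 22.08

22.08 kiloohms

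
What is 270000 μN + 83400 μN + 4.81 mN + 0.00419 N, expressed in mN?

362.4 mN

In mN:
  270000 μN = 270000 × 10⁻³ mN = 270
  83400 μN = 83400 × 10⁻³ mN = 83.4
  4.81 mN → 4.81
  0.00419 N = 0.00419 × 10³ mN = 4.19
Sum: 270 + 83.4 + 4.81 + 4.19 = 362.4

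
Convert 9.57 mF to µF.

9570 µF

milli = 10⁻³, micro = 10⁻⁶; factor is 10³.
9.57 × 10³ = 9570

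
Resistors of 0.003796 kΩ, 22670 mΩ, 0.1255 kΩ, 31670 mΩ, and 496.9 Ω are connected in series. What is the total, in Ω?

In Ω:
  0.003796 kΩ = 0.003796 × 10³ Ω = 3.796
  22670 mΩ = 22670 × 10⁻³ Ω = 22.67
  0.1255 kΩ = 0.1255 × 10³ Ω = 125.5
  31670 mΩ = 31670 × 10⁻³ Ω = 31.67
  496.9 Ω → 496.9
Sum: 3.796 + 22.67 + 125.5 + 31.67 + 496.9 = 680.536

680.536 Ω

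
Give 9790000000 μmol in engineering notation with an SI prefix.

= 9.79e3 mol; 1e3 is kilo.

9.79 kmol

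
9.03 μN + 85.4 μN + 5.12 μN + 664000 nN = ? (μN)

In μN:
  9.03 μN → 9.03
  85.4 μN → 85.4
  5.12 μN → 5.12
  664000 nN = 664000 × 10⁻³ μN = 664
Sum: 9.03 + 85.4 + 5.12 + 664 = 763.55

763.55 μN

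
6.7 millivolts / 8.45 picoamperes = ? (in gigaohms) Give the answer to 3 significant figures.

(6.7e-3) / (8.45e-12) = 0.7929e9 Ω

0.793 gigaohms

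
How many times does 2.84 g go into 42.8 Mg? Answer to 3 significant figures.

15100000

(42.8 × 10^6) / (2.84) = 15.07 × 10^6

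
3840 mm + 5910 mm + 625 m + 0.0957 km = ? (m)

730.45 m

In m:
  3840 mm = 3840 × 10⁻³ m = 3.84
  5910 mm = 5910 × 10⁻³ m = 5.91
  625 m → 625
  0.0957 km = 0.0957 × 10³ m = 95.7
Sum: 3.84 + 5.91 + 625 + 95.7 = 730.45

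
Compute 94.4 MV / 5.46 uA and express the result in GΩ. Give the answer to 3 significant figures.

(94.4 × 10⁶) / (5.46 × 10⁻⁶) = 17.289 × 10¹² Ω

17300 GΩ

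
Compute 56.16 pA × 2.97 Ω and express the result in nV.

56.16 × 10^-12 × 2.97 = 166.7952 × 10^-12 V

0.1667952 nV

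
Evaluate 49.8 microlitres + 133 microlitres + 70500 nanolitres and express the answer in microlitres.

In microlitres:
  49.8 microlitres → 49.8
  133 microlitres → 133
  70500 nanolitres = 70500 × 10^-3 microlitres = 70.5
Sum: 49.8 + 133 + 70.5 = 253.3

253.3 microlitres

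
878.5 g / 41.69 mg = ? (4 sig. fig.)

(878.5) / (41.69 × 10⁻³) = 21.072 × 10³

21070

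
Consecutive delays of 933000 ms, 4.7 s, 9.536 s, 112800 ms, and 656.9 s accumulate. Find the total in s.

In s:
  933000 ms = 933000 × 10^-3 s = 933
  4.7 s → 4.7
  9.536 s → 9.536
  112800 ms = 112800 × 10^-3 s = 112.8
  656.9 s → 656.9
Sum: 933 + 4.7 + 9.536 + 112.8 + 656.9 = 1716.936

1716.936 s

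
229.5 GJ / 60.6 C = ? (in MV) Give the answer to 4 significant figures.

(229.5e9) / (60.6) = 3.78713e9 V

3787 MV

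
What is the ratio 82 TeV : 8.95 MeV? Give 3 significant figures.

(82 × 10¹²) / (8.95 × 10⁶) = 9.162 × 10⁶

9160000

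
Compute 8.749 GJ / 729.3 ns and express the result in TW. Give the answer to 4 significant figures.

12000 TW

(8.749 × 10⁹) / (729.3 × 10⁻⁹) = 0.0119964 × 10¹⁸ W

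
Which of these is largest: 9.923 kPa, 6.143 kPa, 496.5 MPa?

9.923 kPa = 9923 Pa
6.143 kPa = 6143 Pa
496.5 MPa = 496500000 Pa

496.5 MPa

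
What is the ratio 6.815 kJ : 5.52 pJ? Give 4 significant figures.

1235000000000000

(6.815e3) / (5.52e-12) = 1.2346e15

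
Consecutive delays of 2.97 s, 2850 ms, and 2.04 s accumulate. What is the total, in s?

7.86 s

In s:
  2.97 s → 2.97
  2850 ms = 2850 × 10⁻³ s = 2.85
  2.04 s → 2.04
Sum: 2.97 + 2.85 + 2.04 = 7.86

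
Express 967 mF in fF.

967000000000000 fF

milli = 1e-3, femto = 1e-15; factor is 1e12.
967 × 1e12 = 967000000000000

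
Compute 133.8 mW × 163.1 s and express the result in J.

133.8 × 10⁻³ × 163.1 = 21822.78 × 10⁻³ J

21.82278 J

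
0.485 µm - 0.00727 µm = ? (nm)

In nm:
  0.485 µm = 0.485 × 10³ nm = 485
  0.00727 µm = 0.00727 × 10³ nm = 7.27
Difference: 485 - 7.27 = 477.73

477.73 nm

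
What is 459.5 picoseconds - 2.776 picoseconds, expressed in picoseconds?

456.724 picoseconds

In picoseconds:
  459.5 picoseconds → 459.5
  2.776 picoseconds → 2.776
Difference: 459.5 - 2.776 = 456.724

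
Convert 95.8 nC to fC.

nano = 10⁻⁹, femto = 10⁻¹⁵; factor is 10⁶.
95.8 × 10⁶ = 95800000

95800000 fC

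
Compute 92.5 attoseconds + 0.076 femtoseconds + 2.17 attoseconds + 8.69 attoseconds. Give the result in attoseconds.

In attoseconds:
  92.5 attoseconds → 92.5
  0.076 femtoseconds = 0.076e3 attoseconds = 76
  2.17 attoseconds → 2.17
  8.69 attoseconds → 8.69
Sum: 92.5 + 76 + 2.17 + 8.69 = 179.36

179.36 attoseconds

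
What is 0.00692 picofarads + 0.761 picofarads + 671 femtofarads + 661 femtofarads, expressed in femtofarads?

In femtofarads:
  0.00692 picofarads = 0.00692 × 10³ femtofarads = 6.92
  0.761 picofarads = 0.761 × 10³ femtofarads = 761
  671 femtofarads → 671
  661 femtofarads → 661
Sum: 6.92 + 761 + 671 + 661 = 2099.92

2099.92 femtofarads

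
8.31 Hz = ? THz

(no prefix) = 1e0, tera = 1e12; factor is 1e-12.
8.31 × 1e-12 = 0.00000000000831

0.00000000000831 THz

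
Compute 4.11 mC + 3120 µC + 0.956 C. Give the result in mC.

In mC:
  4.11 mC → 4.11
  3120 µC = 3120 × 10^-3 mC = 3.12
  0.956 C = 0.956 × 10^3 mC = 956
Sum: 4.11 + 3.12 + 956 = 963.23

963.23 mC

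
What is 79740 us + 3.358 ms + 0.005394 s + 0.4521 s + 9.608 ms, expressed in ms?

550.2 ms

In ms:
  79740 us = 79740e-3 ms = 79.74
  3.358 ms → 3.358
  0.005394 s = 0.005394e3 ms = 5.394
  0.4521 s = 0.4521e3 ms = 452.1
  9.608 ms → 9.608
Sum: 79.74 + 3.358 + 5.394 + 452.1 + 9.608 = 550.2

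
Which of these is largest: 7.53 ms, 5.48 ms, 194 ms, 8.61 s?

8.61 s

7.53 ms = 0.00753 s
5.48 ms = 0.00548 s
194 ms = 0.194 s
8.61 s = 8.61 s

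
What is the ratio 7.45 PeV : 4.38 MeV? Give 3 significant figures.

1700000000

(7.45e15) / (4.38e6) = 1.701e9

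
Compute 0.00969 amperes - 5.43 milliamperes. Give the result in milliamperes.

4.26 milliamperes

In milliamperes:
  0.00969 amperes = 0.00969 × 10^3 milliamperes = 9.69
  5.43 milliamperes → 5.43
Difference: 9.69 - 5.43 = 4.26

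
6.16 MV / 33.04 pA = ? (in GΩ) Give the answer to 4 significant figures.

(6.16e6) / (33.04e-12) = 0.186441e18 Ω

186400000 GΩ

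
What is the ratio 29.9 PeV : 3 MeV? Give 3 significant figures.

(29.9e15) / (3e6) = 9.967e9

9970000000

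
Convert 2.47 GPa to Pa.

giga = 1e9, (no prefix) = 1e0; factor is 1e9.
2.47 × 1e9 = 2470000000

2470000000 Pa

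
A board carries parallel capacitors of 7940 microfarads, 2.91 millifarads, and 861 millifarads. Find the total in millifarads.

In millifarads:
  7940 microfarads = 7940 × 10^-3 millifarads = 7.94
  2.91 millifarads → 2.91
  861 millifarads → 861
Sum: 7.94 + 2.91 + 861 = 871.85

871.85 millifarads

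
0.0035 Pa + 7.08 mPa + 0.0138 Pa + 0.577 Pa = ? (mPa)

601.38 mPa

In mPa:
  0.0035 Pa = 0.0035 × 10³ mPa = 3.5
  7.08 mPa → 7.08
  0.0138 Pa = 0.0138 × 10³ mPa = 13.8
  0.577 Pa = 0.577 × 10³ mPa = 577
Sum: 3.5 + 7.08 + 13.8 + 577 = 601.38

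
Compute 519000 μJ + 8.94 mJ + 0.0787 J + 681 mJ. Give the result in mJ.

In mJ:
  519000 μJ = 519000e-3 mJ = 519
  8.94 mJ → 8.94
  0.0787 J = 0.0787e3 mJ = 78.7
  681 mJ → 681
Sum: 519 + 8.94 + 78.7 + 681 = 1287.64

1287.64 mJ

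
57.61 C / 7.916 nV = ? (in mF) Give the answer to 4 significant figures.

(57.61) / (7.916 × 10^-9) = 7.27767 × 10^9 F

7278000000000 mF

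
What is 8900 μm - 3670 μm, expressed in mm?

In mm:
  8900 μm = 8900e-3 mm = 8.9
  3670 μm = 3670e-3 mm = 3.67
Difference: 8.9 - 3.67 = 5.23

5.23 mm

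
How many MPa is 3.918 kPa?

kilo = 1e3, mega = 1e6; factor is 1e-3.
3.918 × 1e-3 = 0.003918

0.003918 MPa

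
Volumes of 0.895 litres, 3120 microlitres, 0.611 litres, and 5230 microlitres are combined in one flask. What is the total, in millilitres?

1514.35 millilitres

In millilitres:
  0.895 litres = 0.895 × 10³ millilitres = 895
  3120 microlitres = 3120 × 10⁻³ millilitres = 3.12
  0.611 litres = 0.611 × 10³ millilitres = 611
  5230 microlitres = 5230 × 10⁻³ millilitres = 5.23
Sum: 895 + 3.12 + 611 + 5.23 = 1514.35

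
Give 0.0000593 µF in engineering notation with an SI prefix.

= 59.3e-12 F; 1e-12 is pico.

59.3 pF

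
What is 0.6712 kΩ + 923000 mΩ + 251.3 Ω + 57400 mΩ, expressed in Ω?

1902.9 Ω

In Ω:
  0.6712 kΩ = 0.6712 × 10³ Ω = 671.2
  923000 mΩ = 923000 × 10⁻³ Ω = 923
  251.3 Ω → 251.3
  57400 mΩ = 57400 × 10⁻³ Ω = 57.4
Sum: 671.2 + 923 + 251.3 + 57.4 = 1902.9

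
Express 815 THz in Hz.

815000000000000 Hz

tera = 1e12, (no prefix) = 1e0; factor is 1e12.
815 × 1e12 = 815000000000000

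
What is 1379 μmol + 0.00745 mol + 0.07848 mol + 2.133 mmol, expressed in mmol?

89.442 mmol

In mmol:
  1379 μmol = 1379e-3 mmol = 1.379
  0.00745 mol = 0.00745e3 mmol = 7.45
  0.07848 mol = 0.07848e3 mmol = 78.48
  2.133 mmol → 2.133
Sum: 1.379 + 7.45 + 78.48 + 2.133 = 89.442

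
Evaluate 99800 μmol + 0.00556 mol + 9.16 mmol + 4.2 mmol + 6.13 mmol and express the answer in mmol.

124.85 mmol

In mmol:
  99800 μmol = 99800 × 10^-3 mmol = 99.8
  0.00556 mol = 0.00556 × 10^3 mmol = 5.56
  9.16 mmol → 9.16
  4.2 mmol → 4.2
  6.13 mmol → 6.13
Sum: 99.8 + 5.56 + 9.16 + 4.2 + 6.13 = 124.85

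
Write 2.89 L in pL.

(no prefix) = 10⁰, pico = 10⁻¹²; factor is 10¹².
2.89 × 10¹² = 2890000000000

2890000000000 pL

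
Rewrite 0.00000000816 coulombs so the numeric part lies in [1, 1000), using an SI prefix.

= 8.16 × 10⁻⁹ coulombs; 10⁻⁹ is nano.

8.16 nanocoulombs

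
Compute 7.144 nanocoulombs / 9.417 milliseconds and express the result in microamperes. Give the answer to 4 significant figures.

(7.144e-9) / (9.417e-3) = 0.758628e-6 A

0.7586 microamperes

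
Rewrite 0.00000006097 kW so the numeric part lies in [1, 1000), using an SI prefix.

= 60.97e-6 W; 1e-6 is micro.

60.97 uW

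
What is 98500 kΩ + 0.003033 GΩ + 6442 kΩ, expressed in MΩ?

107.975 MΩ

In MΩ:
  98500 kΩ = 98500e-3 MΩ = 98.5
  0.003033 GΩ = 0.003033e3 MΩ = 3.033
  6442 kΩ = 6442e-3 MΩ = 6.442
Sum: 98.5 + 3.033 + 6.442 = 107.975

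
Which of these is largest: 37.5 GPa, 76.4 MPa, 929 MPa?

37.5 GPa

37.5 GPa = 37500000000 Pa
76.4 MPa = 76400000 Pa
929 MPa = 929000000 Pa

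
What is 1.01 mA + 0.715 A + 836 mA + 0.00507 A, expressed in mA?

In mA:
  1.01 mA → 1.01
  0.715 A = 0.715 × 10³ mA = 715
  836 mA → 836
  0.00507 A = 0.00507 × 10³ mA = 5.07
Sum: 1.01 + 715 + 836 + 5.07 = 1557.08

1557.08 mA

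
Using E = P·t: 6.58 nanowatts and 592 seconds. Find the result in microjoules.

3.89536 microjoules

6.58 × 10^-9 × 592 = 3895.36 × 10^-9 J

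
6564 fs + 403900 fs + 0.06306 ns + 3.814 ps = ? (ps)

477.338 ps

In ps:
  6564 fs = 6564e-3 ps = 6.564
  403900 fs = 403900e-3 ps = 403.9
  0.06306 ns = 0.06306e3 ps = 63.06
  3.814 ps → 3.814
Sum: 6.564 + 403.9 + 63.06 + 3.814 = 477.338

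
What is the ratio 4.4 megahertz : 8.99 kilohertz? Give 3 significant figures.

489

(4.4 × 10^6) / (8.99 × 10^3) = 0.4894 × 10^3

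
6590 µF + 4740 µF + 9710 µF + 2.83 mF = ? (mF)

In mF:
  6590 µF = 6590 × 10⁻³ mF = 6.59
  4740 µF = 4740 × 10⁻³ mF = 4.74
  9710 µF = 9710 × 10⁻³ mF = 9.71
  2.83 mF → 2.83
Sum: 6.59 + 4.74 + 9.71 + 2.83 = 23.87

23.87 mF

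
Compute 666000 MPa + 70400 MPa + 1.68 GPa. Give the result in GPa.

738.08 GPa

In GPa:
  666000 MPa = 666000 × 10⁻³ GPa = 666
  70400 MPa = 70400 × 10⁻³ GPa = 70.4
  1.68 GPa → 1.68
Sum: 666 + 70.4 + 1.68 = 738.08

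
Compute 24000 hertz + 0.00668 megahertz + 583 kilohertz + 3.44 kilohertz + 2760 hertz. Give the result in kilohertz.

619.88 kilohertz

In kilohertz:
  24000 hertz = 24000 × 10^-3 kilohertz = 24
  0.00668 megahertz = 0.00668 × 10^3 kilohertz = 6.68
  583 kilohertz → 583
  3.44 kilohertz → 3.44
  2760 hertz = 2760 × 10^-3 kilohertz = 2.76
Sum: 24 + 6.68 + 583 + 3.44 + 2.76 = 619.88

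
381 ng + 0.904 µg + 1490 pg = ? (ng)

1286.49 ng

In ng:
  381 ng → 381
  0.904 µg = 0.904 × 10³ ng = 904
  1490 pg = 1490 × 10⁻³ ng = 1.49
Sum: 381 + 904 + 1.49 = 1286.49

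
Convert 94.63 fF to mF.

0.00000000009463 mF

femto = 1e-15, milli = 1e-3; factor is 1e-12.
94.63 × 1e-12 = 0.00000000009463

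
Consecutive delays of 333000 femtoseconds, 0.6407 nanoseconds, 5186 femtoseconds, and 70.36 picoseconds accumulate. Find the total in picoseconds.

In picoseconds:
  333000 femtoseconds = 333000 × 10^-3 picoseconds = 333
  0.6407 nanoseconds = 0.6407 × 10^3 picoseconds = 640.7
  5186 femtoseconds = 5186 × 10^-3 picoseconds = 5.186
  70.36 picoseconds → 70.36
Sum: 333 + 640.7 + 5.186 + 70.36 = 1049.246

1049.246 picoseconds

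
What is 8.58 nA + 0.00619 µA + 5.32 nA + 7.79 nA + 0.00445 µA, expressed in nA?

In nA:
  8.58 nA → 8.58
  0.00619 µA = 0.00619e3 nA = 6.19
  5.32 nA → 5.32
  7.79 nA → 7.79
  0.00445 µA = 0.00445e3 nA = 4.45
Sum: 8.58 + 6.19 + 5.32 + 7.79 + 4.45 = 32.33

32.33 nA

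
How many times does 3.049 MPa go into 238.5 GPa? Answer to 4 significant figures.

78220

(238.5e9) / (3.049e6) = 78.222e3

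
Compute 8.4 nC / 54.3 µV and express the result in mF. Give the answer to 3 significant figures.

(8.4 × 10^-9) / (54.3 × 10^-6) = 0.1547 × 10^-3 F

0.155 mF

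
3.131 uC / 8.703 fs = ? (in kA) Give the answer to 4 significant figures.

(3.131e-6) / (8.703e-15) = 0.359761e9 A

359800 kA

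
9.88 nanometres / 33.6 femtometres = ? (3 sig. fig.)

294000

(9.88 × 10⁻⁹) / (33.6 × 10⁻¹⁵) = 0.294 × 10⁶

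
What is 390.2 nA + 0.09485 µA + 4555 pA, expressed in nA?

In nA:
  390.2 nA → 390.2
  0.09485 µA = 0.09485 × 10³ nA = 94.85
  4555 pA = 4555 × 10⁻³ nA = 4.555
Sum: 390.2 + 94.85 + 4.555 = 489.605

489.605 nA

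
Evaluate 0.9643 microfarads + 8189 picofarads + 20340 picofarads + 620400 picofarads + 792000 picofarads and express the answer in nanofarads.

2405.229 nanofarads

In nanofarads:
  0.9643 microfarads = 0.9643 × 10³ nanofarads = 964.3
  8189 picofarads = 8189 × 10⁻³ nanofarads = 8.189
  20340 picofarads = 20340 × 10⁻³ nanofarads = 20.34
  620400 picofarads = 620400 × 10⁻³ nanofarads = 620.4
  792000 picofarads = 792000 × 10⁻³ nanofarads = 792
Sum: 964.3 + 8.189 + 20.34 + 620.4 + 792 = 2405.229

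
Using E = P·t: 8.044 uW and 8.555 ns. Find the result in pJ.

0.06881642 pJ

8.044e-6 × 8.555e-9 = 68.81642e-15 J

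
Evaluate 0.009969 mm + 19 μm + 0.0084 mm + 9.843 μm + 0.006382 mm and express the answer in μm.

53.594 μm

In μm:
  0.009969 mm = 0.009969 × 10³ μm = 9.969
  19 μm → 19
  0.0084 mm = 0.0084 × 10³ μm = 8.4
  9.843 μm → 9.843
  0.006382 mm = 0.006382 × 10³ μm = 6.382
Sum: 9.969 + 19 + 8.4 + 9.843 + 6.382 = 53.594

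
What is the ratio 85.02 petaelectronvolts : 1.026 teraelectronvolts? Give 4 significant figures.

(85.02 × 10¹⁵) / (1.026 × 10¹²) = 82.865 × 10³

82870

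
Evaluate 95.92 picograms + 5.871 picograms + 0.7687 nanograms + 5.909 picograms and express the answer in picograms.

In picograms:
  95.92 picograms → 95.92
  5.871 picograms → 5.871
  0.7687 nanograms = 0.7687 × 10^3 picograms = 768.7
  5.909 picograms → 5.909
Sum: 95.92 + 5.871 + 768.7 + 5.909 = 876.4

876.4 picograms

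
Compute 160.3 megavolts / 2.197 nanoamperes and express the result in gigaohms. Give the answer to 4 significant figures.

(160.3 × 10⁶) / (2.197 × 10⁻⁹) = 72.9631 × 10¹⁵ Ω

72960000 gigaohms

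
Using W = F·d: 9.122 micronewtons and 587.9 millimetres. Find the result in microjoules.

9.122e-6 × 587.9e-3 = 5362.8238e-9 J

5.3628238 microjoules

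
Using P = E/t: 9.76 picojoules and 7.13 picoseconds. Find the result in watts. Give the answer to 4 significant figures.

1.369 watts

(9.76 × 10^-12) / (7.13 × 10^-12) = 1.36886 W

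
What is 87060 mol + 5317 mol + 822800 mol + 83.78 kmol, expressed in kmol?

In kmol:
  87060 mol = 87060 × 10^-3 kmol = 87.06
  5317 mol = 5317 × 10^-3 kmol = 5.317
  822800 mol = 822800 × 10^-3 kmol = 822.8
  83.78 kmol → 83.78
Sum: 87.06 + 5.317 + 822.8 + 83.78 = 998.957

998.957 kmol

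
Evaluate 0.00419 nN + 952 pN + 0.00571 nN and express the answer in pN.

961.9 pN

In pN:
  0.00419 nN = 0.00419 × 10³ pN = 4.19
  952 pN → 952
  0.00571 nN = 0.00571 × 10³ pN = 5.71
Sum: 4.19 + 952 + 5.71 = 961.9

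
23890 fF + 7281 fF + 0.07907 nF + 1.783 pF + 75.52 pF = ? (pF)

In pF:
  23890 fF = 23890 × 10^-3 pF = 23.89
  7281 fF = 7281 × 10^-3 pF = 7.281
  0.07907 nF = 0.07907 × 10^3 pF = 79.07
  1.783 pF → 1.783
  75.52 pF → 75.52
Sum: 23.89 + 7.281 + 79.07 + 1.783 + 75.52 = 187.544

187.544 pF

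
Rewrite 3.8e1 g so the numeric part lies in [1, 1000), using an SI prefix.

= 38 g; mantissa already in [1, 1000).

38 g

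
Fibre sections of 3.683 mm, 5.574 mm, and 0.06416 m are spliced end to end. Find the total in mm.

73.417 mm

In mm:
  3.683 mm → 3.683
  5.574 mm → 5.574
  0.06416 m = 0.06416 × 10^3 mm = 64.16
Sum: 3.683 + 5.574 + 64.16 = 73.417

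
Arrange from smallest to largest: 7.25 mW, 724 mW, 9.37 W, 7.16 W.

7.25 mW = 0.00725 W
724 mW = 0.724 W
9.37 W = 9.37 W
7.16 W = 7.16 W

7.25 mW < 724 mW < 7.16 W < 9.37 W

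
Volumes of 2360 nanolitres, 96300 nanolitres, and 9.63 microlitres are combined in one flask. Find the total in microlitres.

108.29 microlitres

In microlitres:
  2360 nanolitres = 2360 × 10⁻³ microlitres = 2.36
  96300 nanolitres = 96300 × 10⁻³ microlitres = 96.3
  9.63 microlitres → 9.63
Sum: 2.36 + 96.3 + 9.63 = 108.29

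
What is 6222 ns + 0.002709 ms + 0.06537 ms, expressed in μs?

74.301 μs

In μs:
  6222 ns = 6222 × 10⁻³ μs = 6.222
  0.002709 ms = 0.002709 × 10³ μs = 2.709
  0.06537 ms = 0.06537 × 10³ μs = 65.37
Sum: 6.222 + 2.709 + 65.37 = 74.301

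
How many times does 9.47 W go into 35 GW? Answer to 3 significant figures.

3700000000

(35 × 10⁹) / (9.47) = 3.696 × 10⁹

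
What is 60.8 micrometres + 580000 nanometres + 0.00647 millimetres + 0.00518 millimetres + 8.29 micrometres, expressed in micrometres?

In micrometres:
  60.8 micrometres → 60.8
  580000 nanometres = 580000e-3 micrometres = 580
  0.00647 millimetres = 0.00647e3 micrometres = 6.47
  0.00518 millimetres = 0.00518e3 micrometres = 5.18
  8.29 micrometres → 8.29
Sum: 60.8 + 580 + 6.47 + 5.18 + 8.29 = 660.74

660.74 micrometres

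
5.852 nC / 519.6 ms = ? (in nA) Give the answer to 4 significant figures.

(5.852 × 10⁻⁹) / (519.6 × 10⁻³) = 0.0112625 × 10⁻⁶ A

11.26 nA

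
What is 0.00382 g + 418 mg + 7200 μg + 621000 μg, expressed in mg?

1050.02 mg

In mg:
  0.00382 g = 0.00382 × 10³ mg = 3.82
  418 mg → 418
  7200 μg = 7200 × 10⁻³ mg = 7.2
  621000 μg = 621000 × 10⁻³ mg = 621
Sum: 3.82 + 418 + 7.2 + 621 = 1050.02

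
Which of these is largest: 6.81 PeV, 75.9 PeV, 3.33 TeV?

75.9 PeV

6.81 PeV = 6810000000000000 eV
75.9 PeV = 75900000000000000 eV
3.33 TeV = 3330000000000 eV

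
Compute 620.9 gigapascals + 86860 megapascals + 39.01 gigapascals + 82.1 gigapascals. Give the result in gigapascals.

In gigapascals:
  620.9 gigapascals → 620.9
  86860 megapascals = 86860e-3 gigapascals = 86.86
  39.01 gigapascals → 39.01
  82.1 gigapascals → 82.1
Sum: 620.9 + 86.86 + 39.01 + 82.1 = 828.87

828.87 gigapascals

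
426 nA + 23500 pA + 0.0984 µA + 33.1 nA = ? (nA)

581 nA

In nA:
  426 nA → 426
  23500 pA = 23500e-3 nA = 23.5
  0.0984 µA = 0.0984e3 nA = 98.4
  33.1 nA → 33.1
Sum: 426 + 23.5 + 98.4 + 33.1 = 581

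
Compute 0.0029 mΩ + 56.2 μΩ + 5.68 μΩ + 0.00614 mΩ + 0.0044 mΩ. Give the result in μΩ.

75.32 μΩ

In μΩ:
  0.0029 mΩ = 0.0029e3 μΩ = 2.9
  56.2 μΩ → 56.2
  5.68 μΩ → 5.68
  0.00614 mΩ = 0.00614e3 μΩ = 6.14
  0.0044 mΩ = 0.0044e3 μΩ = 4.4
Sum: 2.9 + 56.2 + 5.68 + 6.14 + 4.4 = 75.32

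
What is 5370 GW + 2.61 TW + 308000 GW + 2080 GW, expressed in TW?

In TW:
  5370 GW = 5370e-3 TW = 5.37
  2.61 TW → 2.61
  308000 GW = 308000e-3 TW = 308
  2080 GW = 2080e-3 TW = 2.08
Sum: 5.37 + 2.61 + 308 + 2.08 = 318.06

318.06 TW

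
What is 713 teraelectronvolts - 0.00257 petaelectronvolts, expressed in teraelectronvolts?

710.43 teraelectronvolts

In teraelectronvolts:
  713 teraelectronvolts → 713
  0.00257 petaelectronvolts = 0.00257 × 10^3 teraelectronvolts = 2.57
Difference: 713 - 2.57 = 710.43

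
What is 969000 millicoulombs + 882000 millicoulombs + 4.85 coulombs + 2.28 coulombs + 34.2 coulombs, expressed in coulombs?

1892.33 coulombs

In coulombs:
  969000 millicoulombs = 969000 × 10^-3 coulombs = 969
  882000 millicoulombs = 882000 × 10^-3 coulombs = 882
  4.85 coulombs → 4.85
  2.28 coulombs → 2.28
  34.2 coulombs → 34.2
Sum: 969 + 882 + 4.85 + 2.28 + 34.2 = 1892.33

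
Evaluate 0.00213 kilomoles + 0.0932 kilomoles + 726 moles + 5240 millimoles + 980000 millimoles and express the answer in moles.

In moles:
  0.00213 kilomoles = 0.00213 × 10^3 moles = 2.13
  0.0932 kilomoles = 0.0932 × 10^3 moles = 93.2
  726 moles → 726
  5240 millimoles = 5240 × 10^-3 moles = 5.24
  980000 millimoles = 980000 × 10^-3 moles = 980
Sum: 2.13 + 93.2 + 726 + 5.24 + 980 = 1806.57

1806.57 moles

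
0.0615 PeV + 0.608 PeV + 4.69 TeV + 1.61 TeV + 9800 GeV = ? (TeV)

685.6 TeV

In TeV:
  0.0615 PeV = 0.0615 × 10³ TeV = 61.5
  0.608 PeV = 0.608 × 10³ TeV = 608
  4.69 TeV → 4.69
  1.61 TeV → 1.61
  9800 GeV = 9800 × 10⁻³ TeV = 9.8
Sum: 61.5 + 608 + 4.69 + 1.61 + 9.8 = 685.6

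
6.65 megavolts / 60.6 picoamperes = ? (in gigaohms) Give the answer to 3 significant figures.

(6.65e6) / (60.6e-12) = 0.10974e18 Ω

110000000 gigaohms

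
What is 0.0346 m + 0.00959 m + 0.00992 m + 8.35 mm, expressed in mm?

In mm:
  0.0346 m = 0.0346 × 10³ mm = 34.6
  0.00959 m = 0.00959 × 10³ mm = 9.59
  0.00992 m = 0.00992 × 10³ mm = 9.92
  8.35 mm → 8.35
Sum: 34.6 + 9.59 + 9.92 + 8.35 = 62.46

62.46 mm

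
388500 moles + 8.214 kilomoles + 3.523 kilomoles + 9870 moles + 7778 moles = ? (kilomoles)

In kilomoles:
  388500 moles = 388500e-3 kilomoles = 388.5
  8.214 kilomoles → 8.214
  3.523 kilomoles → 3.523
  9870 moles = 9870e-3 kilomoles = 9.87
  7778 moles = 7778e-3 kilomoles = 7.778
Sum: 388.5 + 8.214 + 3.523 + 9.87 + 7.778 = 417.885

417.885 kilomoles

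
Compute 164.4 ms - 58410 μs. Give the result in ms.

In ms:
  164.4 ms → 164.4
  58410 μs = 58410e-3 ms = 58.41
Difference: 164.4 - 58.41 = 105.99

105.99 ms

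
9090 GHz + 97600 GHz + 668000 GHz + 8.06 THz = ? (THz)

782.75 THz

In THz:
  9090 GHz = 9090 × 10⁻³ THz = 9.09
  97600 GHz = 97600 × 10⁻³ THz = 97.6
  668000 GHz = 668000 × 10⁻³ THz = 668
  8.06 THz → 8.06
Sum: 9.09 + 97.6 + 668 + 8.06 = 782.75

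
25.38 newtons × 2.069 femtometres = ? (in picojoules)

25.38 × 2.069 × 10⁻¹⁵ = 52.51122 × 10⁻¹⁵ J

0.05251122 picojoules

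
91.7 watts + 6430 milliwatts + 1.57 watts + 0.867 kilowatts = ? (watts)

In watts:
  91.7 watts → 91.7
  6430 milliwatts = 6430 × 10^-3 watts = 6.43
  1.57 watts → 1.57
  0.867 kilowatts = 0.867 × 10^3 watts = 867
Sum: 91.7 + 6.43 + 1.57 + 867 = 966.7

966.7 watts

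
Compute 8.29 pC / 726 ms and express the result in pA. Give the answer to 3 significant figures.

(8.29 × 10⁻¹²) / (726 × 10⁻³) = 0.011419 × 10⁻⁹ A

11.4 pA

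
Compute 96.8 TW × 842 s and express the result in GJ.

81505600 GJ

96.8e12 × 842 = 81505.6e12 J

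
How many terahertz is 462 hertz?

0.000000000462 terahertz

(no prefix) = 1e0, tera = 1e12; factor is 1e-12.
462 × 1e-12 = 0.000000000462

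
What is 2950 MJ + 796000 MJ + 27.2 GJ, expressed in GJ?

In GJ:
  2950 MJ = 2950 × 10^-3 GJ = 2.95
  796000 MJ = 796000 × 10^-3 GJ = 796
  27.2 GJ → 27.2
Sum: 2.95 + 796 + 27.2 = 826.15

826.15 GJ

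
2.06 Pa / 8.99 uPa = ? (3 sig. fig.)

(2.06) / (8.99 × 10⁻⁶) = 0.2291 × 10⁶

229000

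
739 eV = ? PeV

(no prefix) = 10^0, peta = 10^15; factor is 10^-15.
739 × 10^-15 = 0.000000000000739

0.000000000000739 PeV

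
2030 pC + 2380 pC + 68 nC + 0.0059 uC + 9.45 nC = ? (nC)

87.76 nC

In nC:
  2030 pC = 2030e-3 nC = 2.03
  2380 pC = 2380e-3 nC = 2.38
  68 nC → 68
  0.0059 uC = 0.0059e3 nC = 5.9
  9.45 nC → 9.45
Sum: 2.03 + 2.38 + 68 + 5.9 + 9.45 = 87.76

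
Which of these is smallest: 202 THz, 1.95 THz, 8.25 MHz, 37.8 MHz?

202 THz = 202000000000000 Hz
1.95 THz = 1950000000000 Hz
8.25 MHz = 8250000 Hz
37.8 MHz = 37800000 Hz

8.25 MHz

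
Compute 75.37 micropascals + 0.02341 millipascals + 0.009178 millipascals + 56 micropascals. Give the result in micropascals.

163.958 micropascals

In micropascals:
  75.37 micropascals → 75.37
  0.02341 millipascals = 0.02341 × 10³ micropascals = 23.41
  0.009178 millipascals = 0.009178 × 10³ micropascals = 9.178
  56 micropascals → 56
Sum: 75.37 + 23.41 + 9.178 + 56 = 163.958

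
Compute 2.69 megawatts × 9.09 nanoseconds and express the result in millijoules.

24.4521 millijoules

2.69 × 10⁶ × 9.09 × 10⁻⁹ = 24.4521 × 10⁻³ J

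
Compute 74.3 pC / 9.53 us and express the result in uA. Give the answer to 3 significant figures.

(74.3 × 10⁻¹²) / (9.53 × 10⁻⁶) = 7.7964 × 10⁻⁶ A

7.80 uA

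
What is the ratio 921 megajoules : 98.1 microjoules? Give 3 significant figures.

9390000000000

(921e6) / (98.1e-6) = 9.388e12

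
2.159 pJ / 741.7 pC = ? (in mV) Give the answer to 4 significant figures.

(2.159 × 10⁻¹²) / (741.7 × 10⁻¹²) = 0.00291088 V

2.911 mV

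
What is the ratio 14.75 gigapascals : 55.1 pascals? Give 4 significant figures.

267700000

(14.75e9) / (55.1) = 0.2677e9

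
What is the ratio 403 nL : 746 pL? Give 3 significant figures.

540

(403e-9) / (746e-12) = 0.5402e3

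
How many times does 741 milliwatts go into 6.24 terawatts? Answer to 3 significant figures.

8420000000000

(6.24e12) / (741e-3) = 0.008421e15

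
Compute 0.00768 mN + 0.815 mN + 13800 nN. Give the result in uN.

836.48 uN

In uN:
  0.00768 mN = 0.00768 × 10^3 uN = 7.68
  0.815 mN = 0.815 × 10^3 uN = 815
  13800 nN = 13800 × 10^-3 uN = 13.8
Sum: 7.68 + 815 + 13.8 = 836.48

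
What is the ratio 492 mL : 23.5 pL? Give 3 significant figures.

20900000000

(492 × 10^-3) / (23.5 × 10^-12) = 20.94 × 10^9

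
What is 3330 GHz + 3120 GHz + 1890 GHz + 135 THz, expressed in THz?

143.34 THz

In THz:
  3330 GHz = 3330e-3 THz = 3.33
  3120 GHz = 3120e-3 THz = 3.12
  1890 GHz = 1890e-3 THz = 1.89
  135 THz → 135
Sum: 3.33 + 3.12 + 1.89 + 135 = 143.34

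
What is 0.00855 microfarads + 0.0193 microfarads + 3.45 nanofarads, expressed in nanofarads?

31.3 nanofarads

In nanofarads:
  0.00855 microfarads = 0.00855e3 nanofarads = 8.55
  0.0193 microfarads = 0.0193e3 nanofarads = 19.3
  3.45 nanofarads → 3.45
Sum: 8.55 + 19.3 + 3.45 = 31.3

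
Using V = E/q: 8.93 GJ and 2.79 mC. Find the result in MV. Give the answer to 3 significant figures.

(8.93 × 10^9) / (2.79 × 10^-3) = 3.2007 × 10^12 V

3200000 MV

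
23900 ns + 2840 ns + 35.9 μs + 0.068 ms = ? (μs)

In μs:
  23900 ns = 23900 × 10⁻³ μs = 23.9
  2840 ns = 2840 × 10⁻³ μs = 2.84
  35.9 μs → 35.9
  0.068 ms = 0.068 × 10³ μs = 68
Sum: 23.9 + 2.84 + 35.9 + 68 = 130.64

130.64 μs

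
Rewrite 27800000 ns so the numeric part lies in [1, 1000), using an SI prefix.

27.8 ms

= 27.8 × 10⁻³ s; 10⁻³ is milli.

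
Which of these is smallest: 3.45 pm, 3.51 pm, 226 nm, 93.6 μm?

3.45 pm

3.45 pm = 0.00000000000345 m
3.51 pm = 0.00000000000351 m
226 nm = 0.000000226 m
93.6 μm = 0.0000936 m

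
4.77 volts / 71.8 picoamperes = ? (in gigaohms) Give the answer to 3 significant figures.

66.4 gigaohms

(4.77) / (71.8e-12) = 0.066435e12 Ω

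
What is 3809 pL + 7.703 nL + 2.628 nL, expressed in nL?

14.14 nL

In nL:
  3809 pL = 3809 × 10⁻³ nL = 3.809
  7.703 nL → 7.703
  2.628 nL → 2.628
Sum: 3.809 + 7.703 + 2.628 = 14.14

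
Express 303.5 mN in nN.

milli = 1e-3, nano = 1e-9; factor is 1e6.
303.5 × 1e6 = 303500000

303500000 nN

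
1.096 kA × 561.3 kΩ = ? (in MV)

1.096e3 × 561.3e3 = 615.1848e6 V

615.1848 MV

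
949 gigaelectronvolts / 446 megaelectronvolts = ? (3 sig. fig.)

2130

(949 × 10^9) / (446 × 10^6) = 2.128 × 10^3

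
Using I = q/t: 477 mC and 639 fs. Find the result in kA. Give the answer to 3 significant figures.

(477 × 10⁻³) / (639 × 10⁻¹⁵) = 0.74648 × 10¹² A

746000000 kA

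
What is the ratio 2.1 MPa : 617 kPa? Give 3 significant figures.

3.40

(2.1e6) / (617e3) = 0.003404e3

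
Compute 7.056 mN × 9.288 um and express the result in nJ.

65.536128 nJ

7.056 × 10⁻³ × 9.288 × 10⁻⁶ = 65.536128 × 10⁻⁹ J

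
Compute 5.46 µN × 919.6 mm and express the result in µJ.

5.021016 µJ

5.46 × 10^-6 × 919.6 × 10^-3 = 5021.016 × 10^-9 J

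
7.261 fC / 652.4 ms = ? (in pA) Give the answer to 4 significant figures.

0.01113 pA

(7.261 × 10⁻¹⁵) / (652.4 × 10⁻³) = 0.0111297 × 10⁻¹² A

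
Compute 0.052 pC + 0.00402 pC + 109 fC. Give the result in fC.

In fC:
  0.052 pC = 0.052 × 10^3 fC = 52
  0.00402 pC = 0.00402 × 10^3 fC = 4.02
  109 fC → 109
Sum: 52 + 4.02 + 109 = 165.02

165.02 fC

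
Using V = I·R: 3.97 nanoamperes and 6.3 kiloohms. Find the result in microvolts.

25.011 microvolts

3.97 × 10^-9 × 6.3 × 10^3 = 25.011 × 10^-6 V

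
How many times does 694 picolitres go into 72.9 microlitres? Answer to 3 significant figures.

(72.9e-6) / (694e-12) = 0.105e6

105000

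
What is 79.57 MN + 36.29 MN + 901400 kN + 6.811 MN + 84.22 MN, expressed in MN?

In MN:
  79.57 MN → 79.57
  36.29 MN → 36.29
  901400 kN = 901400 × 10^-3 MN = 901.4
  6.811 MN → 6.811
  84.22 MN → 84.22
Sum: 79.57 + 36.29 + 901.4 + 6.811 + 84.22 = 1108.291

1108.291 MN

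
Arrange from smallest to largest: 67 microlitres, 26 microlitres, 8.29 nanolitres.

8.29 nanolitres < 26 microlitres < 67 microlitres

67 microlitres = 0.000067 litres
26 microlitres = 0.000026 litres
8.29 nanolitres = 0.00000000829 litres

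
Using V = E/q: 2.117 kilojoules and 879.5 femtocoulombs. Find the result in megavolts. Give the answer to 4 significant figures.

(2.117e3) / (879.5e-15) = 0.00240705e18 V

2407000000 megavolts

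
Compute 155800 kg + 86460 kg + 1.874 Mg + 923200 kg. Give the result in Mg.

In Mg:
  155800 kg = 155800 × 10^-3 Mg = 155.8
  86460 kg = 86460 × 10^-3 Mg = 86.46
  1.874 Mg → 1.874
  923200 kg = 923200 × 10^-3 Mg = 923.2
Sum: 155.8 + 86.46 + 1.874 + 923.2 = 1167.334

1167.334 Mg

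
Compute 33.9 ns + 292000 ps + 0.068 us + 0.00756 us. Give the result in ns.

401.46 ns

In ns:
  33.9 ns → 33.9
  292000 ps = 292000e-3 ns = 292
  0.068 us = 0.068e3 ns = 68
  0.00756 us = 0.00756e3 ns = 7.56
Sum: 33.9 + 292 + 68 + 7.56 = 401.46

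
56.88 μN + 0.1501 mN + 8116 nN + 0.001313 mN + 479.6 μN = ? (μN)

696.009 μN

In μN:
  56.88 μN → 56.88
  0.1501 mN = 0.1501 × 10³ μN = 150.1
  8116 nN = 8116 × 10⁻³ μN = 8.116
  0.001313 mN = 0.001313 × 10³ μN = 1.313
  479.6 μN → 479.6
Sum: 56.88 + 150.1 + 8.116 + 1.313 + 479.6 = 696.009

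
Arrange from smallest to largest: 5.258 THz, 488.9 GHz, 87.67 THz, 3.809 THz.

5.258 THz = 5258000000000 Hz
488.9 GHz = 488900000000 Hz
87.67 THz = 87670000000000 Hz
3.809 THz = 3809000000000 Hz

488.9 GHz < 3.809 THz < 5.258 THz < 87.67 THz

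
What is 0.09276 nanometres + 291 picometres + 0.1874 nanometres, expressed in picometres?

571.16 picometres

In picometres:
  0.09276 nanometres = 0.09276 × 10^3 picometres = 92.76
  291 picometres → 291
  0.1874 nanometres = 0.1874 × 10^3 picometres = 187.4
Sum: 92.76 + 291 + 187.4 = 571.16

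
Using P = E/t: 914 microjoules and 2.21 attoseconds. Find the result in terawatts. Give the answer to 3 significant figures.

(914 × 10⁻⁶) / (2.21 × 10⁻¹⁸) = 413.57 × 10¹² W

414 terawatts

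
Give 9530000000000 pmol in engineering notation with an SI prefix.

= 9.53 mol; mantissa already in [1, 1000).

9.53 mol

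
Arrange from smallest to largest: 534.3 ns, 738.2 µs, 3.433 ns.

3.433 ns < 534.3 ns < 738.2 µs

534.3 ns = 0.0000005343 s
738.2 µs = 0.0007382 s
3.433 ns = 0.000000003433 s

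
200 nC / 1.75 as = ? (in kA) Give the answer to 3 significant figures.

114000000 kA

(200 × 10⁻⁹) / (1.75 × 10⁻¹⁸) = 114.29 × 10⁹ A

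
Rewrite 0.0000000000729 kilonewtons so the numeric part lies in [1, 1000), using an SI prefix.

= 72.9e-9 newtons; 1e-9 is nano.

72.9 nanonewtons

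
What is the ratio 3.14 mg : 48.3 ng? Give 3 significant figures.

65000

(3.14 × 10^-3) / (48.3 × 10^-9) = 0.06501 × 10^6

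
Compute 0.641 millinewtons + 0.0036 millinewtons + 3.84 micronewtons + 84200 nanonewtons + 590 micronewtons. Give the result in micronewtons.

In micronewtons:
  0.641 millinewtons = 0.641e3 micronewtons = 641
  0.0036 millinewtons = 0.0036e3 micronewtons = 3.6
  3.84 micronewtons → 3.84
  84200 nanonewtons = 84200e-3 micronewtons = 84.2
  590 micronewtons → 590
Sum: 641 + 3.6 + 3.84 + 84.2 + 590 = 1322.64

1322.64 micronewtons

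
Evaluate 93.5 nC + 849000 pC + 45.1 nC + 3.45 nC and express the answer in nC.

In nC:
  93.5 nC → 93.5
  849000 pC = 849000 × 10⁻³ nC = 849
  45.1 nC → 45.1
  3.45 nC → 3.45
Sum: 93.5 + 849 + 45.1 + 3.45 = 991.05

991.05 nC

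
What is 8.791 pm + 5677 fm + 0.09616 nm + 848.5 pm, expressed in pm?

959.128 pm

In pm:
  8.791 pm → 8.791
  5677 fm = 5677 × 10⁻³ pm = 5.677
  0.09616 nm = 0.09616 × 10³ pm = 96.16
  848.5 pm → 848.5
Sum: 8.791 + 5.677 + 96.16 + 848.5 = 959.128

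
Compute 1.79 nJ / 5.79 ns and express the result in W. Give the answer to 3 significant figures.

(1.79e-9) / (5.79e-9) = 0.30915 W

0.309 W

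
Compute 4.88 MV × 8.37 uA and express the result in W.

40.8456 W

4.88 × 10⁶ × 8.37 × 10⁻⁶ = 40.8456 W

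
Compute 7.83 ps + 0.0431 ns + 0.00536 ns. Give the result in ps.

In ps:
  7.83 ps → 7.83
  0.0431 ns = 0.0431e3 ps = 43.1
  0.00536 ns = 0.00536e3 ps = 5.36
Sum: 7.83 + 43.1 + 5.36 = 56.29

56.29 ps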